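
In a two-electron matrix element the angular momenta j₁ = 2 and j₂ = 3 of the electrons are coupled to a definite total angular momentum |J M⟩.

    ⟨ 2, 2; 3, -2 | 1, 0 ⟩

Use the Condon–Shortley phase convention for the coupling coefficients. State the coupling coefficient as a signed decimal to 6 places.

+0.377964  (= +√(1/7))

√[3·4!0!2!/7! · 4!0!1!5!1!1!] = √(576/7)
  +(−1)^0/∏(0,4,0,1,0,1)! = 1/24  (running 1/24)
⟨..|..⟩ = √(576/7)·(1/24) = +0.377964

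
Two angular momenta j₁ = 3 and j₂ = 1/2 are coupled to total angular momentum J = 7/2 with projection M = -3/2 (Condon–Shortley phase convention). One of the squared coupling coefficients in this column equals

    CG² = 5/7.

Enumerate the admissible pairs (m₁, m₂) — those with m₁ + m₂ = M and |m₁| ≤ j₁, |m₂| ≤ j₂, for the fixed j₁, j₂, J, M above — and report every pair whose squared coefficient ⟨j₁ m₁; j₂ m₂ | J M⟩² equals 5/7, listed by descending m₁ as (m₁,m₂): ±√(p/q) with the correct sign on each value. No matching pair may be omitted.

(-1,-1/2): +√(5/7)

Admissible pairs with m₁+m₂ = M = -3/2: (-2,1/2), (-1,-1/2)
  (m₁,m₂)=(-1,-1/2): CG² = 5/7, CG = +√(5/7)   ← matches the target
  (m₁,m₂)=(-2,1/2): CG² = 2/7, CG = +√(2/7)
Pairs with CG² = 5/7: (-1,-1/2): +√(5/7)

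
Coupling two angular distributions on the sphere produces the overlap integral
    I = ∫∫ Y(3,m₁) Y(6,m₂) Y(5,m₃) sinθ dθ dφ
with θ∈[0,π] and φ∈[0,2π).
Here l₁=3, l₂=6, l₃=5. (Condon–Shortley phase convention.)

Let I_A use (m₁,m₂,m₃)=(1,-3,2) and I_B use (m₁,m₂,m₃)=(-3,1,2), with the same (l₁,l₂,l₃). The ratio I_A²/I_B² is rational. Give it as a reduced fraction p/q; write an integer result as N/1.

Shared (l₁,l₂,l₃)=(3,6,5): N and (l;000)² cancel in I_A²/I_B².
A: Δ = 4!·2!·8!/15! = 1/675675; Racah Σ t=0..2: t=0:+1/34560 t=1:−1/8640 t=2:+1/40320 = -1/16128; ⇒ 3j(3 6 5; 1 -3 2)² = 18/1001, sgn +1
B: Δ = 4!·2!·8!/15! = 1/675675; Racah Σ t=4..4: t=4:+1/34560 = 1/34560; ⇒ 3j(3 6 5; -3 1 2)² = 7/429, sgn -1
I_A²/I_B² = (18/1001)/(7/429) = 54/49

54/49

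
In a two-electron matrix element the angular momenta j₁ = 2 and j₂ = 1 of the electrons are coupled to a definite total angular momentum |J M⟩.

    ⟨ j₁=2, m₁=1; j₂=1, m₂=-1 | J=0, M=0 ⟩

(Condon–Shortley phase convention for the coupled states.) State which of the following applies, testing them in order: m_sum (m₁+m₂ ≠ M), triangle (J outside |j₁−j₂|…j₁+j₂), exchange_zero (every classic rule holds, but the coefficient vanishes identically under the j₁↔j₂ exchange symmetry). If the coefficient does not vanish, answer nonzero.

m-sum: m₁+m₂ = 1+(-1) = 0, M = 0  ✓
triangle: need |j₁−j₂| ≤ J ≤ j₁+j₂, i.e. J ∈ [1, 3]; J = 0 is outside ✗ ⇒ coefficient is 0

triangle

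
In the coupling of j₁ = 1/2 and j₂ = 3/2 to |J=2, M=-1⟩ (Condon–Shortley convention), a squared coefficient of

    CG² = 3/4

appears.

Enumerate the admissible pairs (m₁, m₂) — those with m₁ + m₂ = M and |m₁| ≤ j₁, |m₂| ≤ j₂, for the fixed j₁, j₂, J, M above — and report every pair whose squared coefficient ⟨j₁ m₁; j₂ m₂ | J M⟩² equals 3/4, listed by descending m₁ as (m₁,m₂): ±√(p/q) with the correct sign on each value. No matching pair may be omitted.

(-1/2,-1/2): +√(3/4)

Admissible pairs with m₁+m₂ = M = -1: (-1/2,-1/2), (1/2,-3/2)
  (m₁,m₂)=(1/2,-3/2): CG² = 1/4, CG = +√(1/4)
  (m₁,m₂)=(-1/2,-1/2): CG² = 3/4, CG = +√(3/4)   ← matches the target
Pairs with CG² = 3/4: (-1/2,-1/2): +√(3/4)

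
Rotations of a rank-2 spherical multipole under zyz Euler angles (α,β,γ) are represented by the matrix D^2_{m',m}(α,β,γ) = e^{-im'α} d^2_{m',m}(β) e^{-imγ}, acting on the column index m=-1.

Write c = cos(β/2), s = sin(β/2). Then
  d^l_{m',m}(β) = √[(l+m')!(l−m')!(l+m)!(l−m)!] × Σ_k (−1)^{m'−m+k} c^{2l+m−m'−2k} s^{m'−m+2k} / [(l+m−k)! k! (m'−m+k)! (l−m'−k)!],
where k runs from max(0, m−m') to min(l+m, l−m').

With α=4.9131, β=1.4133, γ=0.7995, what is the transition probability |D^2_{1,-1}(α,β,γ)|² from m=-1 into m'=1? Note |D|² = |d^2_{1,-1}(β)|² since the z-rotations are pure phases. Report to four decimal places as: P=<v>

Split into d^2_{1,-1}(β=1.4133) × two z-phases.
c=cos(1.413300/2)=0.760541, s=sin(1.413300/2)=0.649290; N=√[6·1·1·6]=6.000000
k: max(0,(-1)−(1))=0 … min(2+(-1),2−(1))=1
  k=0: (−1)^2·6.0000/(2)·0.7605^2·0.6493^2 = +0.731549
  k=1: (−1)^3·6.0000/(6)·0.7605^0·0.6493^4 = -0.177727
d^2_{1,-1}(1.4133) = +0.731549 -0.177727 = +0.553822
|D^2_{1,-1}|² = |d^2_{1,-1}(β)|² = (+0.553822)² = 0.306719 (the z-rotation phases have unit modulus)

P=0.3067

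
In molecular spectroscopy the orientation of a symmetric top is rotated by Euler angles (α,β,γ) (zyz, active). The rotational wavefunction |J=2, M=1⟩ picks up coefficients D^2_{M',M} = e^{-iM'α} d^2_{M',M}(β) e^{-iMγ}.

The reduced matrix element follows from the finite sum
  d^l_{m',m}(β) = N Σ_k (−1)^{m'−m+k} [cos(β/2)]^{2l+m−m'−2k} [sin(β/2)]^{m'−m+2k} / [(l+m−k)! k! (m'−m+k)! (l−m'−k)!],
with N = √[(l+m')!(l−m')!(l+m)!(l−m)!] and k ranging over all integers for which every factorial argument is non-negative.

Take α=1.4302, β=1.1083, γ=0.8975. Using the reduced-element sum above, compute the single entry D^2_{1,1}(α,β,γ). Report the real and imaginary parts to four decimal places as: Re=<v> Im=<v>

Re=0.0534 Im=0.0566

Split into d^2_{1,1}(β=1.1083) × two z-phases.
c=cos(1.108300/2)=0.850348, s=sin(1.108300/2)=0.526221; N=√[6·1·6·1]=6.000000
The bounds max(0,m−m')=0 and min(l+m,l−m')=1 give 2 terms
  k=0: (−1)^0·6.0000/(6)·0.8503^4·0.5262^0 = +0.522862
  k=1: (−1)^1·6.0000/(2)·0.8503^2·0.5262^2 = -0.600690
d^2_{1,1}(1.1083) = +0.522862 -0.600690 = -0.077828
D = (+0.140134-0.990133i)·(-0.077828)·(+0.623566-0.781770i) = +0.053443+0.056579i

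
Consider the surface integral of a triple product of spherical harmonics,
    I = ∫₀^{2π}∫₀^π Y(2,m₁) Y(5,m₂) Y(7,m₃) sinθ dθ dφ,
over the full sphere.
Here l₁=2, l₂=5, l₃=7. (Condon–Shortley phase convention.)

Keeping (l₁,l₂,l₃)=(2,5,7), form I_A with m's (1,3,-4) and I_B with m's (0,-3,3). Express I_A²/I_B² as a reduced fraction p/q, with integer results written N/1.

l's match ⇒ only the (l;m) 3-j factors differ between A and B.
A: triangle coeff Δ(2,5,7) = 1/15015; Σ_t [0,0]: t=0:+1/483840 = 1/483840; (3j)²=3/91 [(2 5 7; 1 3 -4)], sign=-1
B: triangle coeff Δ(2,5,7) = 1/15015; Σ_t [0,0]: t=0:+1/322560 = 1/322560; (3j)²=18/1001 [(2 5 7; 0 -3 3)], sign=+1
I_A²/I_B² = (3/91)/(18/1001) = 11/6

11/6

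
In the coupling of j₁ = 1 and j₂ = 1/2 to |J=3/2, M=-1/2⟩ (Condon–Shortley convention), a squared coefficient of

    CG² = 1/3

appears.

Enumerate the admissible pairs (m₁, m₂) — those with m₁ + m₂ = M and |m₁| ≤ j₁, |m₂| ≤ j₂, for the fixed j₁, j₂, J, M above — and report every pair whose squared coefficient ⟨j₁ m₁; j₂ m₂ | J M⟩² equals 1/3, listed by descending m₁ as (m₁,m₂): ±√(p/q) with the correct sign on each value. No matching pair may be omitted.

(-1,1/2): +√(1/3)

Admissible pairs with m₁+m₂ = M = -1/2: (-1,1/2), (0,-1/2)
  (m₁,m₂)=(0,-1/2): CG² = 2/3, CG = +√(2/3)
  (m₁,m₂)=(-1,1/2): CG² = 1/3, CG = +√(1/3)   ← matches the target
Pairs with CG² = 1/3: (-1,1/2): +√(1/3)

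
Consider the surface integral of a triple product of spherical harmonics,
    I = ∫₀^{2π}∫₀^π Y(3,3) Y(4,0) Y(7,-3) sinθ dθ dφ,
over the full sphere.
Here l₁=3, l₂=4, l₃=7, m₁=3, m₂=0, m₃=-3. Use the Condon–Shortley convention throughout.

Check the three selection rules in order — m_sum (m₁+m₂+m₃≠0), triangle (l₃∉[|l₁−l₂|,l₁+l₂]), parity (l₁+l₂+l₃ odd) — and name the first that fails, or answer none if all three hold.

none

m₁+m₂+m₃ = 3 + 0 − 3 = 0  ✓
triangle: |3−4|=1 ≤ l₃=7 ≤ 3+4=7  ✓
parity: l₁+l₂+l₃ = 14 is even  ✓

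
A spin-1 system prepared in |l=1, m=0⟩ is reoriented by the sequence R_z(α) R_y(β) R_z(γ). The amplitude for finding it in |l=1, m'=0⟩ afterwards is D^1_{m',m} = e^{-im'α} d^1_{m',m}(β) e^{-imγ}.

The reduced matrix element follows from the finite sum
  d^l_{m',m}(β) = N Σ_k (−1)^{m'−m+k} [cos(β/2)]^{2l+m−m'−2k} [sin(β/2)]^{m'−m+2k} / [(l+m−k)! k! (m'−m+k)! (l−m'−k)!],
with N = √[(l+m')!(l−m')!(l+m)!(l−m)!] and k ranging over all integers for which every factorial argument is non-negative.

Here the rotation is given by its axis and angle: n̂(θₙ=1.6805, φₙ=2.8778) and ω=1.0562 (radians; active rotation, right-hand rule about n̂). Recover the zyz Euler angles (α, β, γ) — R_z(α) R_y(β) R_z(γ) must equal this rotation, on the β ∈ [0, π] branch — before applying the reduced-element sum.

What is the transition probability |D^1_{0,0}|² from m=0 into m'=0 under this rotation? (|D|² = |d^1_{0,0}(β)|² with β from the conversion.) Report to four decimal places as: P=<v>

P=0.2483

Axis–angle → zyz. n̂ = (sinθₙcosφₙ, sinθₙsinφₙ, cosθₙ) = (-0.959605, +0.259176, -0.109484), ω = 1.0562.
R = I cosω + sinω [n̂]ₓ + (1−cosω) n̂n̂ᵀ gives
  R = [+0.959802, -0.030993, +0.278963; -0.221602, +0.526295, +0.820918; -0.172259, -0.849737, +0.498271]
β = atan2(√(R₁₃²+R₂₃²), R₃₃) = 1.049193; α = atan2(R₂₃, R₁₃) mod 2π = 1.243221; γ = atan2(R₃₂, −R₃₁) mod 2π = 4.912399
First d^1_{0,0}(β=1.0492), then the phase factors e^{-i(0)α} and e^{-i(0)γ}:
c=cos(1.049193/2)=0.865526, s=sin(1.049193/2)=0.500864; N=√[1·1·1·1]=1.000000
The bounds max(0,m−m')=0 and min(l+m,l−m')=1 give 2 terms
  k=0: (−1)^0·1.0000/(1)·0.8655^2·0.5009^0 = +0.749135
  k=1: (−1)^1·1.0000/(1)·0.8655^0·0.5009^2 = -0.250865
d^1_{0,0}(1.0492) = +0.749135 -0.250865 = +0.498271
|D^1_{0,0}|² = |d^1_{0,0}(β)|² = (+0.498271)² = 0.248274 (the z-rotation phases have unit modulus)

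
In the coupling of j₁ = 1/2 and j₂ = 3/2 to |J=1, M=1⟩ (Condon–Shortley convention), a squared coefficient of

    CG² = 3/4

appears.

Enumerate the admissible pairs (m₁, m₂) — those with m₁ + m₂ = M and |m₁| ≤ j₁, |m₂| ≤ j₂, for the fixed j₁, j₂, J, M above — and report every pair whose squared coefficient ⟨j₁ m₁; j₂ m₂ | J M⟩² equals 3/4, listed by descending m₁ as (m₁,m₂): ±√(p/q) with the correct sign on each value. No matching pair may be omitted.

(-1/2,3/2): −√(3/4)

Admissible pairs with m₁+m₂ = M = 1: (-1/2,3/2), (1/2,1/2)
  (m₁,m₂)=(1/2,1/2): CG² = 1/4, CG = +√(1/4)
  (m₁,m₂)=(-1/2,3/2): CG² = 3/4, CG = −√(3/4)   ← matches the target
Pairs with CG² = 3/4: (-1/2,3/2): −√(3/4)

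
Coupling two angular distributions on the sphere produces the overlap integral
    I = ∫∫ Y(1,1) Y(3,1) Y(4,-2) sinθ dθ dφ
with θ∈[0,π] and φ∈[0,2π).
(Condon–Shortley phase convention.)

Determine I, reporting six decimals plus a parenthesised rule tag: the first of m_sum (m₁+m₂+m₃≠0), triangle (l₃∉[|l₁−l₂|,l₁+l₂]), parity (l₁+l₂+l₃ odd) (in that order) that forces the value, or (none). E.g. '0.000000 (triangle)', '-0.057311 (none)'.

0.238414 (none)

Rules hold: Σm=0, L=8 even, 2≤4≤4.
N = 3·7·9 = 189
Δ = 0!·2!·6!/9! = 1/252
Racah Σ t=0..0: t=0:+1/36 = 1/36
⇒ 3j(1 3 4; 0 0 0)² = 4/63, sgn +1
Racah Σ t=0..0: t=0:+1/96 = 1/96
⇒ 3j(1 3 4; 1 1 -2)² = 5/84, sgn +1
4πI² = N·(3j₀)²·(3jₘ)² = 5/7
I = +1·√(0.714286/4π) = 0.23841361
No selection rule forces the value: the integral is nonzero (none).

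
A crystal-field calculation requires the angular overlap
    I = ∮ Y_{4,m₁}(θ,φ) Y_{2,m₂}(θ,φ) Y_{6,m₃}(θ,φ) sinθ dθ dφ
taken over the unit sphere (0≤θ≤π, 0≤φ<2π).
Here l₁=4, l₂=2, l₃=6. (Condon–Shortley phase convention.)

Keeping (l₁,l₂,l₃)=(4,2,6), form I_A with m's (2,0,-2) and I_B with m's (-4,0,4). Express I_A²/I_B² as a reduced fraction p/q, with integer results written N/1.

l's match ⇒ only the (l;m) 3-j factors differ between A and B.
A: triangle coeff Δ(4,2,6) = 1/6435; Σ_t [0,0]: t=0:+1/5760 = 1/5760; (3j)²=56/2145 [(4 2 6; 2 0 -2)], sign=+1
B: triangle coeff Δ(4,2,6) = 1/6435; Σ_t [0,0]: t=0:+1/161280 = 1/161280; (3j)²=1/143 [(4 2 6; -4 0 4)], sign=+1
I_A²/I_B² = (56/2145)/(1/143) = 56/15

56/15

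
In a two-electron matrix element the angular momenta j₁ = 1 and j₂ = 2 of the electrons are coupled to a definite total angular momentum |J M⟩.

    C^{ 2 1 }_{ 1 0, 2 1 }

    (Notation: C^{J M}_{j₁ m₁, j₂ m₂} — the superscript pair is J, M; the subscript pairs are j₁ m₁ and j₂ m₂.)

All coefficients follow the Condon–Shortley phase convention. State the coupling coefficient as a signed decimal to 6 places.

√[5·1!1!3!/6! · 1!1!3!1!3!1!] = √(3/2)
  +(−1)^0/∏(0,1,1,3,0,0)! = 1/6  (running 1/6)
  +(−1)^1/∏(1,0,0,2,1,1)! = -1/2  (running -1/3)
⟨..|..⟩ = √(3/2)·(-1/3) = -0.408248

−√(1/6) = -0.408248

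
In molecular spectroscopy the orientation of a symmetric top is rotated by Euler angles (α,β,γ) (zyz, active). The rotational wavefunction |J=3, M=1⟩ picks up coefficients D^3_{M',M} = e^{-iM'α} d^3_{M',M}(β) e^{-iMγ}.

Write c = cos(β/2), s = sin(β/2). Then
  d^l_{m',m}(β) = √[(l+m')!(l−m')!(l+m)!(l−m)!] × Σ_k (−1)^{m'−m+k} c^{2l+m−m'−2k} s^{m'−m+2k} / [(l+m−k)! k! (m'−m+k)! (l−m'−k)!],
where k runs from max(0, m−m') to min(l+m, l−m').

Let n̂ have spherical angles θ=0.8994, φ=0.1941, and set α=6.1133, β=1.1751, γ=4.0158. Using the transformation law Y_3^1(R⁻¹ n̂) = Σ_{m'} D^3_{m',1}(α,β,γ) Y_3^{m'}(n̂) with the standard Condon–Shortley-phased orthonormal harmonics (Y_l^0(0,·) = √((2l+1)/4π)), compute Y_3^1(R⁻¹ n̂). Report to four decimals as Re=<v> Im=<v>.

Re=0.0272 Im=0.4147

Need the full column D^3_{m',1} for m'=−3..3 at α=6.1133, β=1.1751, γ=4.0158.
cos(β/2)=0.832301, sin(β/2)=0.554324
d^3_{-3,1}: single k=4 term ⇒ +0.253315;  D = -0.047078+0.248901i
d^3_{-2,1}: k∈[3..4] ⇒ +0.621100 -0.137752 = +0.483348;  D = -0.168831+0.452904i
d^3_{-1,1}: k∈[2..4] ⇒ +0.884708 -0.523244 +0.029012 = +0.390476;  D = -0.196287+0.337555i
d^3_{0,1}: k∈[1..3] ⇒ +0.766932 -1.020572 +0.150900 = -0.102740;  D = +0.065919-0.078806i
d^3_{1,1}: k∈[0..2] ⇒ +0.332417 -1.179611 +0.392433 = -0.454761;  D = +0.346551-0.294466i
d^3_{2,1}: k∈[0..1] ⇒ -0.700110 +0.621100 = -0.079010;  D = +0.067992-0.040244i
d^3_{3,1}: single k=0 term ⇒ +0.571077;  D = -0.533548+0.203606i
Y_3^{m'}(θ=0.8994,φ=0.1941) and Σ D·Y over m':
  (-0.0471+0.2489i)·(+0.1673-0.1101i)  (-0.1688+0.4529i)·(+0.3607-0.1475i)  (-0.1963+0.3376i)·(+0.2321-0.0456i)  (+0.0659-0.0788i)·(-0.2473+0.0000i)  (+0.3466-0.2945i)·(-0.2321-0.0456i)  (+0.0680-0.0402i)·(+0.3607+0.1475i)  (-0.5335+0.2036i)·(-0.1673-0.1101i)
Y_3^1(R⁻¹ n̂) = +0.027232+0.414650i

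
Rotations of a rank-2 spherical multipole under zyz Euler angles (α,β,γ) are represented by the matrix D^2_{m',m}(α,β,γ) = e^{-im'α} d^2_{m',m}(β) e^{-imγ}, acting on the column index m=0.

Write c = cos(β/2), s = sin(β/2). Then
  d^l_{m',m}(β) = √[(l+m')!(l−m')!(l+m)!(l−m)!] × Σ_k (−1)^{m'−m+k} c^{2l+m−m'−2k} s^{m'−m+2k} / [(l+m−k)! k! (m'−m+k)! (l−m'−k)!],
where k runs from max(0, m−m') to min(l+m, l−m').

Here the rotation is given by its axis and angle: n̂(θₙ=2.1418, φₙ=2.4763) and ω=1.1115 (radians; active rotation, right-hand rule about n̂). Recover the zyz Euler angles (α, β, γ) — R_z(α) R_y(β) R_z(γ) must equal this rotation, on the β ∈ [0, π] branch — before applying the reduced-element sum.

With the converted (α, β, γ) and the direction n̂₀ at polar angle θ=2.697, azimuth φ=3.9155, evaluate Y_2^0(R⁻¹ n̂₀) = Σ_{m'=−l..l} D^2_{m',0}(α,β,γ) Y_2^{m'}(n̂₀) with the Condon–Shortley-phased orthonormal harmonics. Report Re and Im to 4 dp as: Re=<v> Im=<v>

Axis–angle → zyz. n̂ = (sinθₙcosφₙ, sinθₙsinφₙ, cosθₙ) = (-0.661928, +0.519362, -0.540477), ω = 1.1115.
R = I cosω + sinω [n̂]ₓ + (1−cosω) n̂n̂ᵀ gives
  R = [+0.687227, +0.293088, +0.664694; -0.675841, +0.593475, +0.437066; -0.266381, -0.749591, +0.605933]
β = atan2(√(R₁₃²+R₂₃²), R₃₃) = 0.919858; α = atan2(R₂₃, R₁₃) mod 2π = 0.581660; γ = atan2(R₃₂, −R₃₁) mod 2π = 5.053838
Need the full column D^2_{m',0} for m'=−2..2 at α=0.5817, β=0.9199, γ=5.0538.
cos(β/2)=0.896084, sin(β/2)=0.443885
d^2_{-2,0}: single k=2 term ⇒ +0.387537;  D = +0.153578+0.355807i
d^2_{-1,0}: k∈[1..2] ⇒ +0.782333 -0.191971 = +0.590363;  D = +0.493279+0.324352i
d^2_{0,0}: k∈[0..2] ⇒ +0.644755 -0.632845 +0.038822 = +0.050732;  D = +0.050732+0.000000i
d^2_{1,0}: k∈[0..1] ⇒ -0.782333 +0.191971 = -0.590363;  D = -0.493279+0.324352i
d^2_{2,0}: single k=0 term ⇒ +0.387537;  D = +0.153578-0.355807i
Y_2^{m'}(θ=2.697,φ=3.9155) and Σ D·Y over m':
  (+0.1536+0.3558i)·(+0.0016-0.0714i)  (+0.4933+0.3244i)·(+0.2145-0.2097i)  (+0.0507+0.0000i)·(+0.4558+0.0000i)  (-0.4933+0.3244i)·(-0.2145-0.2097i)  (+0.1536-0.3558i)·(+0.0016+0.0714i)
Y_2^0(R⁻¹ n̂) = +0.422110-0.000000i

Re=0.4221 Im=0.0000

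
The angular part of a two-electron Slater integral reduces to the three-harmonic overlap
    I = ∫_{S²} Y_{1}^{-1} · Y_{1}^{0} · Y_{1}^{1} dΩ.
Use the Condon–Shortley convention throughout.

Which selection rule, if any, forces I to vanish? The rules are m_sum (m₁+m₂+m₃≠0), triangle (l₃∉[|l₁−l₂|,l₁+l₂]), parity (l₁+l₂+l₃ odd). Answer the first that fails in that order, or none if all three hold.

Σmᵢ = 0  ✓
l₃∈[|l₁−l₂|,l₁+l₂]=[0,2], have l₃=1  ✓
Σlᵢ = 3 ⇒ odd  ✗

parity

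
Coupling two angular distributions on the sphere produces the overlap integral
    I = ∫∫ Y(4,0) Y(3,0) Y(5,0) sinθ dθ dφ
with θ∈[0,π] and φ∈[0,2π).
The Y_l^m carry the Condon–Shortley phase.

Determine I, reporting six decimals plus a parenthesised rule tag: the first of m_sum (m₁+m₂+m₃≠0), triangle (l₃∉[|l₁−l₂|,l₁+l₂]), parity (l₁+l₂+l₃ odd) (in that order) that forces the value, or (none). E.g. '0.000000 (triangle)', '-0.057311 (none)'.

m-sum 0 ✓  L=12 even ✓  1≤5≤7 ✓
Π(2lᵢ+1) = 9×7×11 = 693
triangle coeff Δ(4,3,5) = 1/180180
Σ_t [0,2]: t=0:+1/576 t=1:−1/144 t=2:+1/576 = -1/288
(3j)²=20/1001 [(4 3 5; 0 0 0)], sign=+1
(m-triple is (0,0,0) — same symbol as above.)
⇒ 4πI² = 3600/13013
I = (+1)√(3600/13013/(4π)) = 0.14837393
No selection rule forces the value: the integral is nonzero (none).

0.148374 (none)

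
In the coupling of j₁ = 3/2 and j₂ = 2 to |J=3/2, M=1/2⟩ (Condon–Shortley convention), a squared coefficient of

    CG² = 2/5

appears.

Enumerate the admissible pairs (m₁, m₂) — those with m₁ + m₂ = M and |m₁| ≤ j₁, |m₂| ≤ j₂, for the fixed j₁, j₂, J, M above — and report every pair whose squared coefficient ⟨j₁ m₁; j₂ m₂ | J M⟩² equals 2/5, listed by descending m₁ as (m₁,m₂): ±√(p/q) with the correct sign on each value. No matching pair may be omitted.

Admissible pairs with m₁+m₂ = M = 1/2: (-3/2,2), (-1/2,1), (1/2,0), (3/2,-1)
  (m₁,m₂)=(3/2,-1): CG² = 2/5, CG = +√(2/5)   ← matches the target
  (m₁,m₂)=(1/2,0): CG² = 1/5, CG = −√(1/5)
  (m₁,m₂)=(-1/2,1): CG² = 0/1, CG = 0
  (m₁,m₂)=(-3/2,2): CG² = 2/5, CG = +√(2/5)   ← matches the target
Pairs with CG² = 2/5: (3/2,-1): +√(2/5); (-3/2,2): +√(2/5)

(3/2,-1): +√(2/5); (-3/2,2): +√(2/5)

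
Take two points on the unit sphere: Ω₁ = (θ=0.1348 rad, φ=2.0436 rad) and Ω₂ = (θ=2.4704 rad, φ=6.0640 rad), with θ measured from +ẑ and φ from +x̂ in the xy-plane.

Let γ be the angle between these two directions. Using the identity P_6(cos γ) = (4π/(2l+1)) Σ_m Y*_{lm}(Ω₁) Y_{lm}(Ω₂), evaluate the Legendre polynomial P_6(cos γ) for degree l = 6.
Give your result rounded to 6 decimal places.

-0.414727

Term-by-term m-sum for l=6 (normalisation 4π/13 = 0.966644):
  m=-6: Y*=0.00000 - 0.00000j  Y=0.00707 + 0.02704j  product 0.00000 + 0.00000j
  m=-5: Y*=-0.00005 - 0.00005j  Y=-0.05575 - 0.10843j  product -0.00000 + 0.00001j
  m=-4: Y*=-0.00036 + 0.00108j  Y=0.19616 + 0.23572j  product -0.00033 + 0.00013j
  m=-3: Y*=0.01208 - 0.00186j  Y=-0.36374 - 0.28088j  product -0.00492 - 0.00272j
  m=-2: Y*=-0.05214 - 0.07223j  Y=0.27047 + 0.12679j  product -0.00494 - 0.02615j
  m=-1: Y*=-0.18390 + 0.35953j  Y=0.19336 + 0.04307j  product -0.05105 + 0.06160j
  m=+0: Y*=0.83197 + 0.00000j  Y=-0.36849 + 0.00000j  product -0.30657 + 0.00000j
  m=+1: Y*=0.18390 + 0.35953j  Y=-0.19336 + 0.04307j  product -0.05105 - 0.06160j
  m=+2: Y*=-0.05214 + 0.07223j  Y=0.27047 - 0.12679j  product -0.00494 + 0.02615j
  m=+3: Y*=-0.01208 - 0.00186j  Y=0.36374 - 0.28088j  product -0.00492 + 0.00272j
  m=+4: Y*=-0.00036 - 0.00108j  Y=0.19616 - 0.23572j  product -0.00033 - 0.00013j
  m=+5: Y*=0.00005 - 0.00005j  Y=0.05575 - 0.10843j  product -0.00000 - 0.00001j
  m=+6: Y*=0.00000 + 0.00000j  Y=0.00707 - 0.02704j  product 0.00000 - 0.00000j
Total Σ_m = -0.42904 - 0.00000j. Multiply by 0.966644: -0.41473 - 0.00000j. P_6(cos γ) = -0.414727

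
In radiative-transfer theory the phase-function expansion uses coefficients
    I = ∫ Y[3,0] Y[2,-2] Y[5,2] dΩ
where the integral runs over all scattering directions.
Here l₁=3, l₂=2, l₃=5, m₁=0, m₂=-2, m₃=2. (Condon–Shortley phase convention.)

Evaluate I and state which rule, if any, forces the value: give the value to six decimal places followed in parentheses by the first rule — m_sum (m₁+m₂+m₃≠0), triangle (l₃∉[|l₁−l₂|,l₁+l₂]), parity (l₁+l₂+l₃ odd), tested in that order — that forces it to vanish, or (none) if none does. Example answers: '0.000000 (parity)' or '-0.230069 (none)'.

Checks pass: Σm=0; 10 even; l₃=5∈[1,5].
(2·3+1)(2·2+1)(2·5+1) = 385
Δ: 0! 6! 4! / 11! → 1/2310
sum: t=0:+1/144 = 1/144
3j²(3 2 5; 0 0 0) = Δ·Π!·Σ² = 10/231  (sign -1)
sum: t=0:+1/864 = 1/864
3j²(3 2 5; 0 -2 2) = Δ·Π!·Σ² = 1/66  (sign -1)
combine: 4πI² = 385·10/231·1/66 = 25/99
take √, sign +1: I = 0.14175797
No selection rule forces the value: the integral is nonzero (none).

0.141758 (none)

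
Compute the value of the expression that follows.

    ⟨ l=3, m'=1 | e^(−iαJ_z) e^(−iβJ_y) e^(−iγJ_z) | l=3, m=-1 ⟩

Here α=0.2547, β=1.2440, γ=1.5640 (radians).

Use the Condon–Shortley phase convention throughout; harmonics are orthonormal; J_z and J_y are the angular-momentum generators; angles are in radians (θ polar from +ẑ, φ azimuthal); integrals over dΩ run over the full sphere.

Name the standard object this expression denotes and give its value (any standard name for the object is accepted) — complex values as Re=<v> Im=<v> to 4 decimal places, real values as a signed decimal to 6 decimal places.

Wigner D-matrix element, Re=0.0824 Im=0.3079

This is a Wigner D-matrix element — the rotation-matrix element ⟨l m'| R(α,β,γ) |l m⟩ in the angular-momentum basis.
First d^3_{1,-1}(β=1.2440), then the phase factors e^{-i(1)α} and e^{-i(-1)γ}:
c=cos(1.244000/2)=0.812715, s=sin(1.244000/2)=0.582662; N=√[24·2·2·24]=48.000000
k∈{0,1,2} keeps every argument non-negative
  k=0: (−1)^2·48.0000/(8)·0.8127^4·0.5827^2 = +0.888663
  k=1: (−1)^3·48.0000/(6)·0.8127^2·0.5827^4 = -0.609021
  k=2: (−1)^4·48.0000/(48)·0.8127^0·0.5827^6 = +0.039129
d^3_{1,-1}(1.2440) = +0.888663 -0.609021 +0.039129 = +0.318770
D = (+0.967739-0.251955i)·(+0.318770)·(+0.006796+0.999977i) = +0.082411+0.307934i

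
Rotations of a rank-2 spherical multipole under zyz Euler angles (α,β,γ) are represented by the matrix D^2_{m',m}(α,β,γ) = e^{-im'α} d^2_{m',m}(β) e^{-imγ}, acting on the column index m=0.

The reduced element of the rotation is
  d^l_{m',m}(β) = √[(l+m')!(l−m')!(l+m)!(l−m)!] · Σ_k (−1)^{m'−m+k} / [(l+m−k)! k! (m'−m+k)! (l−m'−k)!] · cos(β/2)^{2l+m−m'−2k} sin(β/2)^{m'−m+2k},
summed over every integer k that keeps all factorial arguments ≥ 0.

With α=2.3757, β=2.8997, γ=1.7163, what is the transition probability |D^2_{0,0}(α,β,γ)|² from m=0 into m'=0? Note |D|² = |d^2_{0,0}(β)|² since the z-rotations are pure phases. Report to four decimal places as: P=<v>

P=0.8353

First d^2_{0,0}(β=2.8997), then the phase factors e^{-i(0)α} and e^{-i(0)γ}:
c=cos(2.899700/2)=0.120652, s=sin(2.899700/2)=0.992695; N=√[2·2·2·2]=4.000000
Admissible k: 0..2 (factorial args all ≥0)
  k=0: (−1)^0·4.0000/(4)·0.1207^4·0.9927^0 = +0.000212
  k=1: (−1)^1·4.0000/(1)·0.1207^2·0.9927^2 = -0.057380
  k=2: (−1)^2·4.0000/(4)·0.1207^0·0.9927^4 = +0.971098
d^2_{0,0}(2.8997) = +0.000212 -0.057380 +0.971098 = +0.913930
|D^2_{0,0}|² = |d^2_{0,0}(β)|² = (+0.913930)² = 0.835269 (the z-rotation phases have unit modulus)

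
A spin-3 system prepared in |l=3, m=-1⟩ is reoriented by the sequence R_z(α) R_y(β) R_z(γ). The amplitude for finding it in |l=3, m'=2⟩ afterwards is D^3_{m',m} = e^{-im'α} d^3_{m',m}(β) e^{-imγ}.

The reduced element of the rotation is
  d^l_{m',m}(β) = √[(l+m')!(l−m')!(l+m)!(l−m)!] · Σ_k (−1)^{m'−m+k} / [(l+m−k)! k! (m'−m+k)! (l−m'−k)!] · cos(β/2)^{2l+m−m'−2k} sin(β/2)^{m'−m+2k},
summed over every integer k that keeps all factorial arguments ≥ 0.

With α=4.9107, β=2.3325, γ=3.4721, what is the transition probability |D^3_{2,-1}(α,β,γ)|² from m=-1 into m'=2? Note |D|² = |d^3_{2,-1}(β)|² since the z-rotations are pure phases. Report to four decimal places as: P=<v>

Split into d^3_{2,-1}(β=2.3325) × two z-phases.
c=cos(2.332500/2)=0.393602, s=sin(2.332500/2)=0.919281; N=√[120·1·2·24]=75.894664
k: max(0,(-1)−(2))=0 … min(3+(-1),3−(2))=1
  k=0: (−1)^3·75.8947/(12)·0.3936^3·0.9193^3 = -0.299603
  k=1: (−1)^4·75.8947/(24)·0.3936^1·0.9193^5 = +0.817144
d^3_{2,-1}(2.3325) = -0.299603 +0.817144 = +0.517541
|D^3_{2,-1}|² = |d^3_{2,-1}(β)|² = (+0.517541)² = 0.267849 (the z-rotation phases have unit modulus)

P=0.2678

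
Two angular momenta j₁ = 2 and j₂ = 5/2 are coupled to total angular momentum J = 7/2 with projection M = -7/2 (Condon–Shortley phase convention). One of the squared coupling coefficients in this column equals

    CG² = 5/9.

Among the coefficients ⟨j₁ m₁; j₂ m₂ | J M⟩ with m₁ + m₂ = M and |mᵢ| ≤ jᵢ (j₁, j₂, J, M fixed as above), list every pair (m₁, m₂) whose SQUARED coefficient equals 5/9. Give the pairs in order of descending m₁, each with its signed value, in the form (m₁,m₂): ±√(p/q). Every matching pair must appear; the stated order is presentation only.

Admissible pairs with m₁+m₂ = M = -7/2: (-2,-3/2), (-1,-5/2)
  (m₁,m₂)=(-1,-5/2): CG² = 5/9, CG = +√(5/9)   ← matches the target
  (m₁,m₂)=(-2,-3/2): CG² = 4/9, CG = −√(4/9)
Pairs with CG² = 5/9: (-1,-5/2): +√(5/9)

(-1,-5/2): +√(5/9)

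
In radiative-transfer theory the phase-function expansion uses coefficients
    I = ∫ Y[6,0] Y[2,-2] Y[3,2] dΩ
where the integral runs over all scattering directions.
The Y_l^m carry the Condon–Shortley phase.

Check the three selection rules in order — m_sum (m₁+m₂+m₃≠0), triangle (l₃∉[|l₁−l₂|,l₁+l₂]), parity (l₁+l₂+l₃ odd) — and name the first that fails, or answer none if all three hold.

azimuthal sum: 0 − 2 + 2 = 0  ✓
l₃ must lie in [4,8]; have l₃=3  ✗
L = 6 + 2 + 3 = 11 (odd)

triangle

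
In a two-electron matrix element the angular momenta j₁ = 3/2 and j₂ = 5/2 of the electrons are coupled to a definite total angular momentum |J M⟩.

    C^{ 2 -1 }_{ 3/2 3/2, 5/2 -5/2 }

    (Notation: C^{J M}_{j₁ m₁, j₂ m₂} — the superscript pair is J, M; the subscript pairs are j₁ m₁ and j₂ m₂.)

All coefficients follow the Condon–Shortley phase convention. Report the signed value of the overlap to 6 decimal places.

+√(5/14) = +0.597614

triangle: 2!·1!·3!/7! = 12/5040
(j±m)!: 3!·0!·0!·5!·1!·3! = 4320
prefactor² = (2J+1)·Δ·N² = 360/7
  k=0: +1/(0!·2!·0!·0!·1!·3!) = 1/12
Σ = 1/12  ⇒  CG² = 360/7·(1/12)² = 5/14
CG = +√(5/14) = +0.597614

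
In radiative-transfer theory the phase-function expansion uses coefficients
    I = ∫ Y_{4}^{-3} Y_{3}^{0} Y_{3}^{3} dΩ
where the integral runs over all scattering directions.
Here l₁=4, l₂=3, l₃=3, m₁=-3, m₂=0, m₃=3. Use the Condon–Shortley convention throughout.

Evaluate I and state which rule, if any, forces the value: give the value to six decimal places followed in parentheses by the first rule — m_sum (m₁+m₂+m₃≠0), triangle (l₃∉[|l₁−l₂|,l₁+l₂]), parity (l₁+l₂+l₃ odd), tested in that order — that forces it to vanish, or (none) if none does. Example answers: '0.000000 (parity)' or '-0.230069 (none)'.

m-sum 0 ✓  L=10 even ✓  1≤3≤7 ✓
Π(2lᵢ+1) = 9×7×7 = 441
triangle coeff Δ(4,3,3) = 1/34650
Σ_t [1,3]: t=1:−1/72 t=2:+1/16 t=3:−1/72 = 5/144
(3j)²=2/77 [(4 3 3; 0 0 0)], sign=-1
Σ_t [3,3]: t=3:−1/288 = -1/288
(3j)²=1/22 [(4 3 3; -3 0 3)], sign=-1
⇒ 4πI² = 63/121
I = (+1)√(63/121/(4π)) = 0.20355073
No selection rule forces the value: the integral is nonzero (none).

0.203551 (none)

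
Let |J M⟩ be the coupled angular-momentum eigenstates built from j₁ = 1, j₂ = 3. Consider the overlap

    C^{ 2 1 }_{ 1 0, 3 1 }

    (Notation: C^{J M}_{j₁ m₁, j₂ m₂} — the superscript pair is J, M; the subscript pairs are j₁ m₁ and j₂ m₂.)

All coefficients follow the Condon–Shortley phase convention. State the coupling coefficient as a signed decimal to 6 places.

−√(8/21) ≈ -0.617213

triangle: 2!·0!·4!/7! = 48/5040
(j±m)!: 1!·1!·4!·2!·3!·1! = 288
prefactor² = (2J+1)·Δ·N² = 96/7
  k=1: −1/(1!·1!·0!·3!·0!·1!) = -1/6
Σ = -1/6  ⇒  CG² = 96/7·(-1/6)² = 8/21
CG = −√(8/21) = -0.617213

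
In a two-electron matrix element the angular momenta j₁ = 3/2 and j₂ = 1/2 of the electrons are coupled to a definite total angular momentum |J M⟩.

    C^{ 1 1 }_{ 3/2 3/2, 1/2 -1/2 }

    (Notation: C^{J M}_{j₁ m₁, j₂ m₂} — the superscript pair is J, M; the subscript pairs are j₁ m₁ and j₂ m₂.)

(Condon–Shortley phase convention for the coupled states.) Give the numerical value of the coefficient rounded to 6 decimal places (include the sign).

+√(3/4) ≈ +0.866025

triangle: 1!·2!·0!/4! = 2/24
(j±m)!: 3!·0!·0!·1!·2!·0! = 12
prefactor² = (2J+1)·Δ·N² = 3
  k=0: +1/(0!·1!·0!·0!·2!·0!) = 1/2
Σ = 1/2  ⇒  CG² = 3·(1/2)² = 3/4
CG = +√(3/4) = +0.866025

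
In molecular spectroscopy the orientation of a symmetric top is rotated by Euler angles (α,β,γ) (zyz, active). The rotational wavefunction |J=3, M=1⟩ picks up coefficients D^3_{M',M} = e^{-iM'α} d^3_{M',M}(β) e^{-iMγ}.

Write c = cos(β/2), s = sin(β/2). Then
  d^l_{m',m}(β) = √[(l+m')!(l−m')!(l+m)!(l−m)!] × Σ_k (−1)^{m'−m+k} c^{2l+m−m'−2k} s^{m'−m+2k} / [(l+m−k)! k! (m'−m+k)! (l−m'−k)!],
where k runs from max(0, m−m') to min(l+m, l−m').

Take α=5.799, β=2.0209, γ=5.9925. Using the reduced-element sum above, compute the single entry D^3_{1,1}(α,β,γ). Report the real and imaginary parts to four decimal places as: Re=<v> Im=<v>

Re=0.3123 Im=0.3058

Split into d^3_{1,1}(β=2.0209) × two z-phases.
Half-angle: c=0.531480, s=0.847071. N=√(24·2·24·2)=48.000000
k∈{0,1,2} keeps every argument non-negative
  k=0: (−1)^0·48.0000/(48)·0.5315^6·0.8471^0 = +0.022538
  k=1: (−1)^1·48.0000/(6)·0.5315^4·0.8471^2 = -0.458011
  k=2: (−1)^2·48.0000/(8)·0.5315^2·0.8471^4 = +0.872577
d^3_{1,1}(2.0209) = +0.022538 -0.458011 +0.872577 = +0.437104
D = (+0.885054+0.465487i)·(+0.437104)·(+0.958048+0.286609i) = +0.312316+0.305808i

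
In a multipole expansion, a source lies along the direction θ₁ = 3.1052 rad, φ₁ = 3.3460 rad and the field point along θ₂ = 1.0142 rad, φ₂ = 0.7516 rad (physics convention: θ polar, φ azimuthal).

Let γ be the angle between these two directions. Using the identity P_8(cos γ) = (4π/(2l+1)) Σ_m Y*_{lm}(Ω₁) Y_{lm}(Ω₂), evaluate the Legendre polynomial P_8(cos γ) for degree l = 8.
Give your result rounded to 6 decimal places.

Term-by-term m-sum for l=8 (normalisation 4π/17 = 0.739198):
  [-8]  conj(Y_{8,-8})(Ω₁) = -0.000000+0.000000i ; Y_{8,-8}(Ω₂) = +0.134152+0.037183i ; Δ = -0.000000+0.000000i
  [-7]  conj(Y_{8,-7})(Ω₁) = +0.000000+0.000000i ; Y_{8,-7}(Ω₂) = +0.180746+0.295593i ; Δ = -0.000000+0.000000i
  [-6]  conj(Y_{8,-6})(Ω₁) = +0.000000+0.000000i ; Y_{8,-6}(Ω₂) = -0.090505+0.440165i ; Δ = -0.000000+0.000000i
  [-5]  conj(Y_{8,-5})(Ω₁) = +0.000000+0.000001i ; Y_{8,-5}(Ω₂) = -0.183517+0.130022i ; Δ = -0.000000-0.000000i
  [-4]  conj(Y_{8,-4})(Ω₁) = +0.000016+0.000017i ; Y_{8,-4}(Ω₂) = +0.207879+0.028276i ; Δ = +0.000003+0.000004i
  [-3]  conj(Y_{8,-3})(Ω₁) = +0.000548+0.000385i ; Y_{8,-3}(Ω₂) = +0.217499+0.266770i ; Δ = +0.000016+0.000230i
  [-2]  conj(Y_{8,-2})(Ω₁) = +0.012447+0.005392i ; Y_{8,-2}(Ω₂) = +0.002827-0.041763i ; Δ = +0.000260-0.000505i
  [-1]  conj(Y_{8,-1})(Ω₁) = +0.173778+0.036025i ; Y_{8,-1}(Ω₂) = +0.253277-0.236710i ; Δ = +0.052541-0.032011i
  [+0]  conj(Y_{8,0})(Ω₁) = +1.135542-0.000000i ; Y_{8,0}(Ω₂) = +0.009569+0.000000i ; Δ = +0.010866+0.000000i
  [+1]  conj(Y_{8,1})(Ω₁) = -0.173778+0.036025i ; Y_{8,1}(Ω₂) = -0.253277-0.236710i ; Δ = +0.052541+0.032011i
  [+2]  conj(Y_{8,2})(Ω₁) = +0.012447-0.005392i ; Y_{8,2}(Ω₂) = +0.002827+0.041763i ; Δ = +0.000260+0.000505i
  [+3]  conj(Y_{8,3})(Ω₁) = -0.000548+0.000385i ; Y_{8,3}(Ω₂) = -0.217499+0.266770i ; Δ = +0.000016-0.000230i
  [+4]  conj(Y_{8,4})(Ω₁) = +0.000016-0.000017i ; Y_{8,4}(Ω₂) = +0.207879-0.028276i ; Δ = +0.000003-0.000004i
  [+5]  conj(Y_{8,5})(Ω₁) = -0.000000+0.000001i ; Y_{8,5}(Ω₂) = +0.183517+0.130022i ; Δ = -0.000000+0.000000i
  [+6]  conj(Y_{8,6})(Ω₁) = +0.000000-0.000000i ; Y_{8,6}(Ω₂) = -0.090505-0.440165i ; Δ = -0.000000-0.000000i
  [+7]  conj(Y_{8,7})(Ω₁) = -0.000000+0.000000i ; Y_{8,7}(Ω₂) = -0.180746+0.295593i ; Δ = -0.000000-0.000000i
  [+8]  conj(Y_{8,8})(Ω₁) = -0.000000-0.000000i ; Y_{8,8}(Ω₂) = +0.134152-0.037183i ; Δ = -0.000000-0.000000i
Accumulated sum +0.116508+0.000000i; after 4π/(2l+1) scaling, +0.086122+0.000000i ⇒ P_8 = 0.086122

0.086122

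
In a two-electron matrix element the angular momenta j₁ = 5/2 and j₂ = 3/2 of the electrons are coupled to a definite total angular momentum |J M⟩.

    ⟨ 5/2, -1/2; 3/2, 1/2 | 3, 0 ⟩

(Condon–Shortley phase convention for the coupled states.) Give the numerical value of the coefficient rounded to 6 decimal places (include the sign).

j₁+j₂−J=1  J+j₁−j₂=4  J−j₁+j₂=2  j₁+j₂+J+1=8
(j₁±m₁, j₂±m₂, J±M) = (2,3,2,1,3,3)
P² = 36/5
sum k=0..1:
  [0] +1/12 = 1/12
  [1] −1/4 = -1/4
S = -1/6
C² = P²·S² = 1/5 ; C = -0.447214

-0.447214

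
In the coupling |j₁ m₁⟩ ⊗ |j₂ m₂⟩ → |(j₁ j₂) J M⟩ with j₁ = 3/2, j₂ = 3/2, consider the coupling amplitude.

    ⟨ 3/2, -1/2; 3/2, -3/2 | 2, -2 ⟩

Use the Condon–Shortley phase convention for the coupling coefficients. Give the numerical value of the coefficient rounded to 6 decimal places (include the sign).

+√(1/2) = +0.707107

j₁+j₂−J=1  J+j₁−j₂=2  J−j₁+j₂=2  j₁+j₂+J+1=6
(j₁±m₁, j₂±m₂, J±M) = (1,2,0,3,0,4)
P² = 8
sum k=0..0:
  [0] +1/4 = 1/4
S = 1/4
C² = P²·S² = 1/2 ; C = +0.707107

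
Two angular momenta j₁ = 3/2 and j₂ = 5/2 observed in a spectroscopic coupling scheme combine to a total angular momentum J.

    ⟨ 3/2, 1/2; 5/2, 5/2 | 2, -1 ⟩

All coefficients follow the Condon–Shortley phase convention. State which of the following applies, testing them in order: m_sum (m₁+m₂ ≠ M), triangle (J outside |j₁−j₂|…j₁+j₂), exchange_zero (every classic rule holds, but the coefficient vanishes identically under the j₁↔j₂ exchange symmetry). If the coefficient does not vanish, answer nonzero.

m-sum: m₁+m₂ = 1/2+5/2 = 3, M = -1  ✗ ⇒ coefficient is 0

m_sum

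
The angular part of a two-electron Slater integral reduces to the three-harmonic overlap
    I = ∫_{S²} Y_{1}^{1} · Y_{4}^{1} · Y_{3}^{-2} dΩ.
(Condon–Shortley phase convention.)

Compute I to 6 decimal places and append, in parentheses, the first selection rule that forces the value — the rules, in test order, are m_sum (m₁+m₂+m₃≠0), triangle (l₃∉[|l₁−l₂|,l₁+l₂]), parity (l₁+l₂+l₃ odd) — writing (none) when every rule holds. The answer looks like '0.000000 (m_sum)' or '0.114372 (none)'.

Rules hold: Σm=0, L=8 even, 3≤3≤5.
N = 3·9·7 = 189
Δ = 2!·0!·6!/9! = 1/252
Racah Σ t=1..1: t=1:−1/36 = -1/36
⇒ 3j(1 4 3; 0 0 0)² = 4/63, sgn +1
Racah Σ t=0..0: t=0:+1/240 = 1/240
⇒ 3j(1 4 3; 1 1 -2)² = 1/84, sgn -1
4πI² = N·(3j₀)²·(3jₘ)² = 1/7
I = -1·√(0.142857/4π) = -0.10662181
No selection rule forces the value: the integral is nonzero (none).

-0.106622 (none)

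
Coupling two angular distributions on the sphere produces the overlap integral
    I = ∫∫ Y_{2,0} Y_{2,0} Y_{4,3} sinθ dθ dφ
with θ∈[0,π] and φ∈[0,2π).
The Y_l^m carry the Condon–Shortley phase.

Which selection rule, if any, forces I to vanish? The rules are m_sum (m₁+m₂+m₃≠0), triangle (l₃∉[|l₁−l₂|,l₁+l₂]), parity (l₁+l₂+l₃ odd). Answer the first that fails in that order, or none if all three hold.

m_sum

m₁+m₂+m₃ = 0 + 0 + 3 = 3  ✗
triangle: |2−2|=0 ≤ l₃=4 ≤ 2+2=4
parity: l₁+l₂+l₃ = 8 is even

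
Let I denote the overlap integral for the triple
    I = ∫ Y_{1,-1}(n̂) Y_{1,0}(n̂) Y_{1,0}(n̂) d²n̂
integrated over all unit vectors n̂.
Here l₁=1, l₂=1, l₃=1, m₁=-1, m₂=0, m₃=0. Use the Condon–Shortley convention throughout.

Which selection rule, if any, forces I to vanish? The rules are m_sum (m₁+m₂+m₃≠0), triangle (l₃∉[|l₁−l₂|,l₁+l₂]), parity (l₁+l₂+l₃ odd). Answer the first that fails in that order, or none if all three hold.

azimuthal sum: -1 + 0 + 0 = -1  ✗
0 ≤ 1 ≤ 2 (triangle on l)
L = 1 + 1 + 1 = 3 (odd)

m_sum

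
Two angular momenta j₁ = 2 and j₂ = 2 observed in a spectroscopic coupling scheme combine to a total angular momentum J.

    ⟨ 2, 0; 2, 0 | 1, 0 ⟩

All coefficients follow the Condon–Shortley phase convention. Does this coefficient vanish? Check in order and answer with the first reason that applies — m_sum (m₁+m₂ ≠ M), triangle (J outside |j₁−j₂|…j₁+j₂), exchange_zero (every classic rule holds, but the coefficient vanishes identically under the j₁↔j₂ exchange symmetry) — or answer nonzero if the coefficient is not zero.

m-sum: m₁+m₂ = 0+0 = 0, M = 0  ✓
triangle: |j₁−j₂| = 0 ≤ J = 1 ≤ j₁+j₂ = 4  ✓
exchange: j₁=j₂ and m₁=m₂, and (−1)^(j₁+j₂−J) = (−1)^3 = −1 forces ⟨j₁m₁;j₂m₂|JM⟩ = −⟨j₂m₂;j₁m₁|JM⟩ = −⟨j₁m₁;j₂m₂|JM⟩ ⇒ the coefficient vanishes identically
Racah sum check: Σ_k collapses to 0 ⇒ CG = 0

exchange_zero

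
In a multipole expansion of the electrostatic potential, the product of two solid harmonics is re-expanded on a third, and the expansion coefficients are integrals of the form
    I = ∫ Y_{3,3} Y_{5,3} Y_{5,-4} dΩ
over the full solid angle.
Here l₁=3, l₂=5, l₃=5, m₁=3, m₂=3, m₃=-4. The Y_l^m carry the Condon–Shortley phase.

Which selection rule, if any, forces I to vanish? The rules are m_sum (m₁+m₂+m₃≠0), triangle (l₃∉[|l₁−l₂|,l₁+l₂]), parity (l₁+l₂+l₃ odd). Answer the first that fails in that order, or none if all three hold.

m_sum

Σmᵢ = 2  ✗
l₃∈[|l₁−l₂|,l₁+l₂]=[2,8], have l₃=5
Σlᵢ = 13 ⇒ odd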